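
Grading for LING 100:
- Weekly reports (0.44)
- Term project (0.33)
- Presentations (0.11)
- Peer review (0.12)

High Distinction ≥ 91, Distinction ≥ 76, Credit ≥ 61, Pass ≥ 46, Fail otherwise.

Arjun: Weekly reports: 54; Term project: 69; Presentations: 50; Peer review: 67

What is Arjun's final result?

Pass

Weighted total:
  Weekly reports 54 × 0.44 = 23.76
  Term project 69 × 0.33 = 22.77
  Presentations 50 × 0.11 = 5.5
  Peer review 67 × 0.12 = 8.04
Sum = 60.07
60.07 is ≥ 46 and < 61 → Pass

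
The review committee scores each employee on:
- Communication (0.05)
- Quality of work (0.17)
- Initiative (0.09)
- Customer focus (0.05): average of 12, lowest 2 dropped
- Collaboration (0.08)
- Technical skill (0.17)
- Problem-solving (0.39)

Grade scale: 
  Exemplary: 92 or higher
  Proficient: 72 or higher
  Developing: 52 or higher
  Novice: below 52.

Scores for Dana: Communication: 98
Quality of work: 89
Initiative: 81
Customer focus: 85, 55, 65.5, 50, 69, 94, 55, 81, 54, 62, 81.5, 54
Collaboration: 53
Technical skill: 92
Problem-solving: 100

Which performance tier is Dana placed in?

Customer focus: drop 50, 54 → average of remaining 10 = 702/10 = 70.2
Weighted total:
  Communication 98 × 0.05 = 4.9
  Quality of work 89 × 0.17 = 15.13
  Initiative 81 × 0.09 = 7.29
  Customer focus 70.2 × 0.05 = 3.51
  Collaboration 53 × 0.08 = 4.24
  Technical skill 92 × 0.17 = 15.64
  Problem-solving 100 × 0.39 = 39
Sum = 89.71
89.71 is ≥ 72 and < 92 → Proficient

Proficient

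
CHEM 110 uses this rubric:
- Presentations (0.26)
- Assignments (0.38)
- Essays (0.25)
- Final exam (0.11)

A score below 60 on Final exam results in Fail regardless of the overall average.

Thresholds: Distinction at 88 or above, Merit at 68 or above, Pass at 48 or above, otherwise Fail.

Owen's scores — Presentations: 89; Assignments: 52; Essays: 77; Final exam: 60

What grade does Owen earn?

Final exam score 60 ≥ 60: minimum met.
Weighted total:
  Presentations 89 × 0.26 = 23.14
  Assignments 52 × 0.38 = 19.76
  Essays 77 × 0.25 = 19.25
  Final exam 60 × 0.11 = 6.6
Sum = 68.75
68.75 is ≥ 68 and < 88 → Merit

Merit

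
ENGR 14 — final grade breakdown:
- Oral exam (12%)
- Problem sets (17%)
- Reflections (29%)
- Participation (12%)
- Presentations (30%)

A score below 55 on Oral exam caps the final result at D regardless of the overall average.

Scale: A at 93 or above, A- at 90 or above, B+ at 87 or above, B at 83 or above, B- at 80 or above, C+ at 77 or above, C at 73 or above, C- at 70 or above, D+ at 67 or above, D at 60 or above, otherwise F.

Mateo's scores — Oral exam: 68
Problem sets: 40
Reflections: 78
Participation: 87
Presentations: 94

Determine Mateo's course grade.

Oral exam score 68 ≥ 55: minimum met.
Weighted total:
  Oral exam 68 × 0.12 = 8.16
  Problem sets 40 × 0.17 = 6.8
  Reflections 78 × 0.29 = 22.62
  Participation 87 × 0.12 = 10.44
  Presentations 94 × 0.3 = 28.2
Sum = 76.22
76.22 is ≥ 73 and < 77 → C

C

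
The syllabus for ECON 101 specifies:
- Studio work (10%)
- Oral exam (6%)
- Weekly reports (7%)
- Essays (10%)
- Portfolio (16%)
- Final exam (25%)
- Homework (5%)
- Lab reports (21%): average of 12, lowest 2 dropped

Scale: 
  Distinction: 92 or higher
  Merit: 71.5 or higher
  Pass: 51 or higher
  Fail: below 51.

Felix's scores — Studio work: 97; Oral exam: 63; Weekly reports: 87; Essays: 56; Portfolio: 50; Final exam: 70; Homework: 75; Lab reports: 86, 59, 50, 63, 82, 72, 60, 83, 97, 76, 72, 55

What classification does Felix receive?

Lab reports: drop 50, 55 → average of remaining 10 = 750/10 = 75
Weighted total:
  Studio work 97 × 0.1 = 9.7
  Oral exam 63 × 0.06 = 3.78
  Weekly reports 87 × 0.07 = 6.09
  Essays 56 × 0.1 = 5.6
  Portfolio 50 × 0.16 = 8
  Final exam 70 × 0.25 = 17.5
  Homework 75 × 0.05 = 3.75
  Lab reports 75 × 0.21 = 15.75
Sum = 70.17
70.17 is ≥ 51 and < 71.5 → Pass

Pass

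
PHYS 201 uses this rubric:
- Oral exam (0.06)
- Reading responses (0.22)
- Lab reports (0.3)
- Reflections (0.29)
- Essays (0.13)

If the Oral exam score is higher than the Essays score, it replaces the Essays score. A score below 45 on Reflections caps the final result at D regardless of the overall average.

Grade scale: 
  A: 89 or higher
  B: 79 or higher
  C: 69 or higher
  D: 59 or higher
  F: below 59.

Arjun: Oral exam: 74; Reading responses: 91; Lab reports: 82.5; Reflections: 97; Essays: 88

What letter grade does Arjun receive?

Oral exam (74) ≤ Essays (88), so Essays stays at 88.
Reflections score 97 ≥ 45: minimum met.
Weighted total:
  Oral exam 74 × 0.06 = 4.44
  Reading responses 91 × 0.22 = 20.02
  Lab reports 82.5 × 0.3 = 24.75
  Reflections 97 × 0.29 = 28.13
  Essays 88 × 0.13 = 11.44
Sum = 88.78
88.78 is ≥ 79 and < 89 → B

B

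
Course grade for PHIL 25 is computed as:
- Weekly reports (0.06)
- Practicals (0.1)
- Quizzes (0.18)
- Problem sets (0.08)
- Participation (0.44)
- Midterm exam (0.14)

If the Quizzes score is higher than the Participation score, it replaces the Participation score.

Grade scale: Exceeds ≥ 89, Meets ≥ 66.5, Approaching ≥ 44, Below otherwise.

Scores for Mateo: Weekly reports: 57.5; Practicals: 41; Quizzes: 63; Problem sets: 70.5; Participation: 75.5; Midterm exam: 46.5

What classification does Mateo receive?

Quizzes (63) ≤ Participation (75.5), so Participation stays at 75.5.
Weighted total:
  Weekly reports 57.5 × 0.06 = 3.45
  Practicals 41 × 0.1 = 4.1
  Quizzes 63 × 0.18 = 11.34
  Problem sets 70.5 × 0.08 = 5.64
  Participation 75.5 × 0.44 = 33.22
  Midterm exam 46.5 × 0.14 = 6.51
Sum = 64.26
64.26 is ≥ 44 and < 66.5 → Approaching

Approaching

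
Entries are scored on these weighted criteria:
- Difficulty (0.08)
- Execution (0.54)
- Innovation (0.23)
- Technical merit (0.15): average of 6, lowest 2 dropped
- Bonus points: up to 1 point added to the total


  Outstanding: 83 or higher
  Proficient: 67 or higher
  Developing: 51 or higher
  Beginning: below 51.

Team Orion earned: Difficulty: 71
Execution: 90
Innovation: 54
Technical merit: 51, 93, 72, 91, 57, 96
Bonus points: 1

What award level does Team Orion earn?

Proficient

Technical merit: drop 51, 57 → average of remaining 4 = 352/4 = 88
Weighted total:
  Difficulty 71 × 0.08 = 5.68
  Execution 90 × 0.54 = 48.6
  Innovation 54 × 0.23 = 12.42
  Technical merit 88 × 0.15 = 13.2
Sum = 79.9
Bonus points: 79.9 + 1 = 80.9
80.9 is ≥ 67 and < 83 → Proficient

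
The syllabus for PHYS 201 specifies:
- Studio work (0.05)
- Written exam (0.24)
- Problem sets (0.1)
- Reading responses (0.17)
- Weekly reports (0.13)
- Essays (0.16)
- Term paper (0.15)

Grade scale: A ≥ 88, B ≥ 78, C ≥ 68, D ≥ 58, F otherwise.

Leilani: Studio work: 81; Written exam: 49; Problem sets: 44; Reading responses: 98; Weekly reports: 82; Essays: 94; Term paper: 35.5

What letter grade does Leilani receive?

D

Weighted total:
  Studio work 81 × 0.05 = 4.05
  Written exam 49 × 0.24 = 11.76
  Problem sets 44 × 0.1 = 4.4
  Reading responses 98 × 0.17 = 16.66
  Weekly reports 82 × 0.13 = 10.66
  Essays 94 × 0.16 = 15.04
  Term paper 35.5 × 0.15 = 5.325
Sum = 67.895
67.895 is ≥ 58 and < 68 → D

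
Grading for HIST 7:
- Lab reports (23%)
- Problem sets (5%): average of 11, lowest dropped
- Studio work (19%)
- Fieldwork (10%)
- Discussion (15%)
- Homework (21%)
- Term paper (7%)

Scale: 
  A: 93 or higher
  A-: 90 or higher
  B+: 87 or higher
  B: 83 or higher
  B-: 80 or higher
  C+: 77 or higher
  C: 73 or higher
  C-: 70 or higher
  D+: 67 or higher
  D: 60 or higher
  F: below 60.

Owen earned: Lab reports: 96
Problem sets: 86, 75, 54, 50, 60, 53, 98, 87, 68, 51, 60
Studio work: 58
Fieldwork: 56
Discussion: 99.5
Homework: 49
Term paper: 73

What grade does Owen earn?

C-

Problem sets: drop 50 → average of remaining 10 = 692/10 = 69.2
Weighted total:
  Lab reports 96 × 0.23 = 22.08
  Problem sets 69.2 × 0.05 = 3.46
  Studio work 58 × 0.19 = 11.02
  Fieldwork 56 × 0.1 = 5.6
  Discussion 99.5 × 0.15 = 14.925
  Homework 49 × 0.21 = 10.29
  Term paper 73 × 0.07 = 5.11
Sum = 72.485
72.485 is ≥ 70 and < 73 → C-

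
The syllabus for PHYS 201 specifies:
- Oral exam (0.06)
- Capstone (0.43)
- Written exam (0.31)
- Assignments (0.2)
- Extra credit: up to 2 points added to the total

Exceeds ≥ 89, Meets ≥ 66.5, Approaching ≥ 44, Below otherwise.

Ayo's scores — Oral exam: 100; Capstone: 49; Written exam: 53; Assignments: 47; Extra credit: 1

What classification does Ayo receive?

Weighted total:
  Oral exam 100 × 0.06 = 6
  Capstone 49 × 0.43 = 21.07
  Written exam 53 × 0.31 = 16.43
  Assignments 47 × 0.2 = 9.4
Sum = 52.9
Extra credit: 52.9 + 1 = 53.9
53.9 is ≥ 44 and < 66.5 → Approaching

Approaching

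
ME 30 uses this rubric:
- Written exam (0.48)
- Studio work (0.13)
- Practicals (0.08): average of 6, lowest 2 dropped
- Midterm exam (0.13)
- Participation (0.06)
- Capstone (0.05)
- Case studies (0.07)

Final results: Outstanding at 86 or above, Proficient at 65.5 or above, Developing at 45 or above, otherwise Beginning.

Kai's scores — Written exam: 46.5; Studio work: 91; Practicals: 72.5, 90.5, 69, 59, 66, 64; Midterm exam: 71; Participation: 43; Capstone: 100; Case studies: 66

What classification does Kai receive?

Developing

Practicals: drop 59, 64 → average of remaining 4 = 298/4 = 74.5
Weighted total:
  Written exam 46.5 × 0.48 = 22.32
  Studio work 91 × 0.13 = 11.83
  Practicals 74.5 × 0.08 = 5.96
  Midterm exam 71 × 0.13 = 9.23
  Participation 43 × 0.06 = 2.58
  Capstone 100 × 0.05 = 5
  Case studies 66 × 0.07 = 4.62
Sum = 61.54
61.54 is ≥ 45 and < 65.5 → Developing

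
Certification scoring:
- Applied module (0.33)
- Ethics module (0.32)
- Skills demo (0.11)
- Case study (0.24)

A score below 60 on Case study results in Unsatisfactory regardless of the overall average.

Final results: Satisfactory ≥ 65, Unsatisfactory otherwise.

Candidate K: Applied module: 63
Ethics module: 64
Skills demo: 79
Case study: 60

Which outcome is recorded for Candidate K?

Case study score 60 ≥ 60: minimum met.
Weighted total:
  Applied module 63 × 0.33 = 20.79
  Ethics module 64 × 0.32 = 20.48
  Skills demo 79 × 0.11 = 8.69
  Case study 60 × 0.24 = 14.4
Sum = 64.36
64.36 < 65 → Unsatisfactory

Unsatisfactory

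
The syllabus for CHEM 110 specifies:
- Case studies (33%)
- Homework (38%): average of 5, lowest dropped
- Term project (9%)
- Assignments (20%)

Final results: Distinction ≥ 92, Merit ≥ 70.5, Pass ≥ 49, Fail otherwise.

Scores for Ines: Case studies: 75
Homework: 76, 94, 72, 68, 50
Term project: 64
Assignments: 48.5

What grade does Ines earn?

Homework: drop 50 → average of remaining 4 = 310/4 = 77.5
Weighted total:
  Case studies 75 × 0.33 = 24.75
  Homework 77.5 × 0.38 = 29.45
  Term project 64 × 0.09 = 5.76
  Assignments 48.5 × 0.2 = 9.7
Sum = 69.66
69.66 is ≥ 49 and < 70.5 → Pass

Pass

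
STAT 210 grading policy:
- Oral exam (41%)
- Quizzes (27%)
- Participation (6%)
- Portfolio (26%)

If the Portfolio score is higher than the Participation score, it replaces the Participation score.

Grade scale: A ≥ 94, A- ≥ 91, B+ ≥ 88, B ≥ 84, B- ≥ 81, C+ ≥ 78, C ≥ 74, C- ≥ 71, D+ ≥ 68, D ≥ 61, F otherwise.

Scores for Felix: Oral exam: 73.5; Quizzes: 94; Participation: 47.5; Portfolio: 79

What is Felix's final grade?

Portfolio (79) > Participation (47.5), so Participation counts as 79.
Weighted total:
  Oral exam 73.5 × 0.41 = 30.135
  Quizzes 94 × 0.27 = 25.38
  Participation 79 × 0.06 = 4.74
  Portfolio 79 × 0.26 = 20.54
Sum = 80.795
80.795 is ≥ 78 and < 81 → C+

C+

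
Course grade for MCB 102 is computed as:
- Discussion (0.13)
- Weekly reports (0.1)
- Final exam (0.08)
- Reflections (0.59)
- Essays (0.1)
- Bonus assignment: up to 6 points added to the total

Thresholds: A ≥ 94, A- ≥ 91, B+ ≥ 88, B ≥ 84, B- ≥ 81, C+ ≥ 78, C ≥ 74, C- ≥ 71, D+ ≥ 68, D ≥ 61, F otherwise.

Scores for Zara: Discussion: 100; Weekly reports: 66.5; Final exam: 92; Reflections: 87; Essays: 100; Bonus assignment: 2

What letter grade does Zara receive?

B+

Weighted total:
  Discussion 100 × 0.13 = 13
  Weekly reports 66.5 × 0.1 = 6.65
  Final exam 92 × 0.08 = 7.36
  Reflections 87 × 0.59 = 51.33
  Essays 100 × 0.1 = 10
Sum = 88.34
Bonus assignment: 88.34 + 2 = 90.34
90.34 is ≥ 88 and < 91 → B+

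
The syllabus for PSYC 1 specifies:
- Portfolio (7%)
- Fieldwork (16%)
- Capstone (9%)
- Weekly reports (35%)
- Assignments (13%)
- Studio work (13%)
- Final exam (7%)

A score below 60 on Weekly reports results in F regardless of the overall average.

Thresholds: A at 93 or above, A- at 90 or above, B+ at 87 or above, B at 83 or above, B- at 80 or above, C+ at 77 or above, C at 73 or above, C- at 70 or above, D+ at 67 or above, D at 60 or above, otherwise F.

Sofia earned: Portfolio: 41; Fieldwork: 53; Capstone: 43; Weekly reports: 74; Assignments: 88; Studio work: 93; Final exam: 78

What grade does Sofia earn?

C-

Weekly reports score 74 ≥ 60: minimum met.
Weighted total:
  Portfolio 41 × 0.07 = 2.87
  Fieldwork 53 × 0.16 = 8.48
  Capstone 43 × 0.09 = 3.87
  Weekly reports 74 × 0.35 = 25.9
  Assignments 88 × 0.13 = 11.44
  Studio work 93 × 0.13 = 12.09
  Final exam 78 × 0.07 = 5.46
Sum = 70.11
70.11 is ≥ 70 and < 73 → C-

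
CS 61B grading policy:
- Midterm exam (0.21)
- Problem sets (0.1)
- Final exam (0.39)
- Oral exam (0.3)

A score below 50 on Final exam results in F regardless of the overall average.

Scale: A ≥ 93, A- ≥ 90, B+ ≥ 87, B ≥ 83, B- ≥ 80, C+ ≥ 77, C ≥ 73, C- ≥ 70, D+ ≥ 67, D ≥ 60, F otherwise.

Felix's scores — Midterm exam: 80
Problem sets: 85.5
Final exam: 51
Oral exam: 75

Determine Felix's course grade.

Final exam score 51 ≥ 50: minimum met.
Weighted total:
  Midterm exam 80 × 0.21 = 16.8
  Problem sets 85.5 × 0.1 = 8.55
  Final exam 51 × 0.39 = 19.89
  Oral exam 75 × 0.3 = 22.5
Sum = 67.74
67.74 is ≥ 67 and < 70 → D+

D+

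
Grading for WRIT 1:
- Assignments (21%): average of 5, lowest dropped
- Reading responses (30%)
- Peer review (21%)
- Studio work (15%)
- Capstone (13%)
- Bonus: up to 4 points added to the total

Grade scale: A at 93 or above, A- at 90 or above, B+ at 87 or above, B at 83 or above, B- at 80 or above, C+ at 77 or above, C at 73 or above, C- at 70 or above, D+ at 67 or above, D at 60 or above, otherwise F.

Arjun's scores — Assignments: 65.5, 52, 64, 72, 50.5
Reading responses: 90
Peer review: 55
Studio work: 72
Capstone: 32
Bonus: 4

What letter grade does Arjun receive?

C-

Assignments: drop 50.5 → average of remaining 4 = 253.5/4 = 63.375
Weighted total:
  Assignments 63.375 × 0.21 = 13.30875
  Reading responses 90 × 0.3 = 27
  Peer review 55 × 0.21 = 11.55
  Studio work 72 × 0.15 = 10.8
  Capstone 32 × 0.13 = 4.16
Sum = 66.81875
Bonus: 66.81875 + 4 = 70.81875
70.81875 is ≥ 70 and < 73 → C-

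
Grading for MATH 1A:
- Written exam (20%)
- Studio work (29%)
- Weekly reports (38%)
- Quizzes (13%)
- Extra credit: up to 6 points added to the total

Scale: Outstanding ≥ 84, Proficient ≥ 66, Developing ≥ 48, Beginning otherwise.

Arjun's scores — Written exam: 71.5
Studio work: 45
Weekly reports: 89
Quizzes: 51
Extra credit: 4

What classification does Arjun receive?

Weighted total:
  Written exam 71.5 × 0.2 = 14.3
  Studio work 45 × 0.29 = 13.05
  Weekly reports 89 × 0.38 = 33.82
  Quizzes 51 × 0.13 = 6.63
Sum = 67.8
Extra credit: 67.8 + 4 = 71.8
71.8 is ≥ 66 and < 84 → Proficient

Proficient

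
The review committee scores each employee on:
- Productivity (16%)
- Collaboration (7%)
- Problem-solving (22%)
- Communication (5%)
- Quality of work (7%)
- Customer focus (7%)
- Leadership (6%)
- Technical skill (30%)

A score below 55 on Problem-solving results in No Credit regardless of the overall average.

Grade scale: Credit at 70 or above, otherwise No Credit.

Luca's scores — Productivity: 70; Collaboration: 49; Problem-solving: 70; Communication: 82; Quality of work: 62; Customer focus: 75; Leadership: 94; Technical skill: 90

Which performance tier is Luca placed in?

Problem-solving score 70 ≥ 55: minimum met.
Weighted total:
  Productivity 70 × 0.16 = 11.2
  Collaboration 49 × 0.07 = 3.43
  Problem-solving 70 × 0.22 = 15.4
  Communication 82 × 0.05 = 4.1
  Quality of work 62 × 0.07 = 4.34
  Customer focus 75 × 0.07 = 5.25
  Leadership 94 × 0.06 = 5.64
  Technical skill 90 × 0.3 = 27
Sum = 76.36
76.36 ≥ 70 → Credit

Credit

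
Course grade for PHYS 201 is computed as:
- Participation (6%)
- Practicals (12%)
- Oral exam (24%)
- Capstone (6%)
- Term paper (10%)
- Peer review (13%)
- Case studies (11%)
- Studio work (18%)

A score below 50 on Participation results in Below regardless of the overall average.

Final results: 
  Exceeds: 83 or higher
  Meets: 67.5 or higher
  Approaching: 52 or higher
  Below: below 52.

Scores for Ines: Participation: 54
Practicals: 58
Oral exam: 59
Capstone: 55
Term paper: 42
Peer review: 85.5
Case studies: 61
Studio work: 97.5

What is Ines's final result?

Participation score 54 ≥ 50: minimum met.
Weighted total:
  Participation 54 × 0.06 = 3.24
  Practicals 58 × 0.12 = 6.96
  Oral exam 59 × 0.24 = 14.16
  Capstone 55 × 0.06 = 3.3
  Term paper 42 × 0.1 = 4.2
  Peer review 85.5 × 0.13 = 11.115
  Case studies 61 × 0.11 = 6.71
  Studio work 97.5 × 0.18 = 17.55
Sum = 67.235
67.235 is ≥ 52 and < 67.5 → Approaching

Approaching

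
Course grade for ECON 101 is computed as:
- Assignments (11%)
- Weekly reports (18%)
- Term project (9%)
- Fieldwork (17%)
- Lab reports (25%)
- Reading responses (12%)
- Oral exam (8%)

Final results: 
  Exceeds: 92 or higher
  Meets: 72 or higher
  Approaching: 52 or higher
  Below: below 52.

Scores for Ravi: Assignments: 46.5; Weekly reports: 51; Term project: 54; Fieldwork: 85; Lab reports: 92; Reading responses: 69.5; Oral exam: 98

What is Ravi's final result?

Weighted total:
  Assignments 46.5 × 0.11 = 5.115
  Weekly reports 51 × 0.18 = 9.18
  Term project 54 × 0.09 = 4.86
  Fieldwork 85 × 0.17 = 14.45
  Lab reports 92 × 0.25 = 23
  Reading responses 69.5 × 0.12 = 8.34
  Oral exam 98 × 0.08 = 7.84
Sum = 72.785
72.785 is ≥ 72 and < 92 → Meets

Meets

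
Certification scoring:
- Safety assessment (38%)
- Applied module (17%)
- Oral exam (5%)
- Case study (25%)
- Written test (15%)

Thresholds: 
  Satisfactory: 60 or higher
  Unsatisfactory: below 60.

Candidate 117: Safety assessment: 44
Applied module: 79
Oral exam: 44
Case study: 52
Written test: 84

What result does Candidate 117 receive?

Unsatisfactory

Weighted total:
  Safety assessment 44 × 0.38 = 16.72
  Applied module 79 × 0.17 = 13.43
  Oral exam 44 × 0.05 = 2.2
  Case study 52 × 0.25 = 13
  Written test 84 × 0.15 = 12.6
Sum = 57.95
57.95 < 60 → Unsatisfactory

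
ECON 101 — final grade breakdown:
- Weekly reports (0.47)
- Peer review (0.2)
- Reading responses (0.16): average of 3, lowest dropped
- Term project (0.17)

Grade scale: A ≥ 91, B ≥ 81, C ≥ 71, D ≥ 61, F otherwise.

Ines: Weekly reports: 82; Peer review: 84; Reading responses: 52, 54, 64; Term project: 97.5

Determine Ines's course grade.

B

Reading responses: drop 52 → average of remaining 2 = 118/2 = 59
Weighted total:
  Weekly reports 82 × 0.47 = 38.54
  Peer review 84 × 0.2 = 16.8
  Reading responses 59 × 0.16 = 9.44
  Term project 97.5 × 0.17 = 16.575
Sum = 81.355
81.355 is ≥ 81 and < 91 → B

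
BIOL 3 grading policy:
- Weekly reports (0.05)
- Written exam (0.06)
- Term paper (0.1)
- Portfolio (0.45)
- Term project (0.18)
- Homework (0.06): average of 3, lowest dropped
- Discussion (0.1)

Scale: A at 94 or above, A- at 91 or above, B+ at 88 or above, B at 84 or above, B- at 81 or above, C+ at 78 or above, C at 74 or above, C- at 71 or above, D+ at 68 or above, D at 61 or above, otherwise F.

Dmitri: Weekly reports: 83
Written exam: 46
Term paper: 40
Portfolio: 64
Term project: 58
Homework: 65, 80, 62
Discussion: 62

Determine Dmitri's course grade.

F

Homework: drop 62 → average of remaining 2 = 145/2 = 72.5
Weighted total:
  Weekly reports 83 × 0.05 = 4.15
  Written exam 46 × 0.06 = 2.76
  Term paper 40 × 0.1 = 4
  Portfolio 64 × 0.45 = 28.8
  Term project 58 × 0.18 = 10.44
  Homework 72.5 × 0.06 = 4.35
  Discussion 62 × 0.1 = 6.2
Sum = 60.7
60.7 < 61 → F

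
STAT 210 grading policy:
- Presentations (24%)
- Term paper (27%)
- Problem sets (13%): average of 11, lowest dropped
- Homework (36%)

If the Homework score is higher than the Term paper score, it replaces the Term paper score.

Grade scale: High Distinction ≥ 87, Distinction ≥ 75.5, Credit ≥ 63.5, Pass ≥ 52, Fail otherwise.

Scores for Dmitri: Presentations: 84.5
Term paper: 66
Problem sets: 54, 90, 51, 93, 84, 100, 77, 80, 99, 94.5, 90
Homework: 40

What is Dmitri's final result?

Problem sets: drop 51 → average of remaining 10 = 861.5/10 = 86.15
Homework (40) ≤ Term paper (66), so Term paper stays at 66.
Weighted total:
  Presentations 84.5 × 0.24 = 20.28
  Term paper 66 × 0.27 = 17.82
  Problem sets 86.15 × 0.13 = 11.1995
  Homework 40 × 0.36 = 14.4
Sum = 63.6995
63.6995 is ≥ 63.5 and < 75.5 → Credit

Credit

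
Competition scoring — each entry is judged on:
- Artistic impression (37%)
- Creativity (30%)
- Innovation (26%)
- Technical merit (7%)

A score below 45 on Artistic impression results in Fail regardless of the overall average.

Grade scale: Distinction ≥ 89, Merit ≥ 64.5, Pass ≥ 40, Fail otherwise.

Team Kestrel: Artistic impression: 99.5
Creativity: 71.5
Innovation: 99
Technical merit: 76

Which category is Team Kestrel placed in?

Distinction

Artistic impression score 99.5 ≥ 45: minimum met.
Weighted total:
  Artistic impression 99.5 × 0.37 = 36.815
  Creativity 71.5 × 0.3 = 21.45
  Innovation 99 × 0.26 = 25.74
  Technical merit 76 × 0.07 = 5.32
Sum = 89.325
89.325 ≥ 89 → Distinction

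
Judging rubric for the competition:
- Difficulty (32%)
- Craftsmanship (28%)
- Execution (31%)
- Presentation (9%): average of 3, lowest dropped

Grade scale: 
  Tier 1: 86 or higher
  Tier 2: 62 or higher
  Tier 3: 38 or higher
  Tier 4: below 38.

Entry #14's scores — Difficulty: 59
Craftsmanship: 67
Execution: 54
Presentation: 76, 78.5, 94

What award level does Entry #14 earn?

Presentation: drop 76 → average of remaining 2 = 172.5/2 = 86.25
Weighted total:
  Difficulty 59 × 0.32 = 18.88
  Craftsmanship 67 × 0.28 = 18.76
  Execution 54 × 0.31 = 16.74
  Presentation 86.25 × 0.09 = 7.7625
Sum = 62.1425
62.1425 is ≥ 62 and < 86 → Tier 2

Tier 2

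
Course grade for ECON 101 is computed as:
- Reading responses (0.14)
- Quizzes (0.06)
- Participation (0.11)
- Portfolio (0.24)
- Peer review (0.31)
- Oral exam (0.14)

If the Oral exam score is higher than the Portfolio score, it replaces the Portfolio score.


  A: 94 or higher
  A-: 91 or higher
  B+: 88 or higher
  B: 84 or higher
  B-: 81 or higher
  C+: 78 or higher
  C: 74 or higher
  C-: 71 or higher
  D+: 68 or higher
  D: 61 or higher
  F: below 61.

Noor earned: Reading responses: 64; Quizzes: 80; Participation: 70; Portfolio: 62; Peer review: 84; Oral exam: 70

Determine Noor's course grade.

Oral exam (70) > Portfolio (62), so Portfolio counts as 70.
Weighted total:
  Reading responses 64 × 0.14 = 8.96
  Quizzes 80 × 0.06 = 4.8
  Participation 70 × 0.11 = 7.7
  Portfolio 70 × 0.24 = 16.8
  Peer review 84 × 0.31 = 26.04
  Oral exam 70 × 0.14 = 9.8
Sum = 74.1
74.1 is ≥ 74 and < 78 → C

C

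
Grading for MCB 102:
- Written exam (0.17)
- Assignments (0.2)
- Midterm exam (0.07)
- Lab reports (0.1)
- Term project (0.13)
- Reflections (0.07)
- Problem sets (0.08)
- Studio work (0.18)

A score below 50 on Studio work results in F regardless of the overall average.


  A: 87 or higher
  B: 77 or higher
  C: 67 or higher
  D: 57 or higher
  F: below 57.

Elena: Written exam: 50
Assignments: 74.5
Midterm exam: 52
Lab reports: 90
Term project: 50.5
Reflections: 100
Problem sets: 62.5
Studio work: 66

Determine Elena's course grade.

Studio work score 66 ≥ 50: minimum met.
Weighted total:
  Written exam 50 × 0.17 = 8.5
  Assignments 74.5 × 0.2 = 14.9
  Midterm exam 52 × 0.07 = 3.64
  Lab reports 90 × 0.1 = 9
  Term project 50.5 × 0.13 = 6.565
  Reflections 100 × 0.07 = 7
  Problem sets 62.5 × 0.08 = 5
  Studio work 66 × 0.18 = 11.88
Sum = 66.485
66.485 is ≥ 57 and < 67 → D

D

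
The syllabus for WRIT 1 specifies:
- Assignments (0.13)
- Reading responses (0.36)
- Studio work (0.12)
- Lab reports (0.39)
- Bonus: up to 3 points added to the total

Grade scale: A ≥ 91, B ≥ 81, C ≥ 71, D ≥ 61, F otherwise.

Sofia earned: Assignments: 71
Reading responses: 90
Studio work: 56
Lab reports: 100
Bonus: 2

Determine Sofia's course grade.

B

Weighted total:
  Assignments 71 × 0.13 = 9.23
  Reading responses 90 × 0.36 = 32.4
  Studio work 56 × 0.12 = 6.72
  Lab reports 100 × 0.39 = 39
Sum = 87.35
Bonus: 87.35 + 2 = 89.35
89.35 is ≥ 81 and < 91 → B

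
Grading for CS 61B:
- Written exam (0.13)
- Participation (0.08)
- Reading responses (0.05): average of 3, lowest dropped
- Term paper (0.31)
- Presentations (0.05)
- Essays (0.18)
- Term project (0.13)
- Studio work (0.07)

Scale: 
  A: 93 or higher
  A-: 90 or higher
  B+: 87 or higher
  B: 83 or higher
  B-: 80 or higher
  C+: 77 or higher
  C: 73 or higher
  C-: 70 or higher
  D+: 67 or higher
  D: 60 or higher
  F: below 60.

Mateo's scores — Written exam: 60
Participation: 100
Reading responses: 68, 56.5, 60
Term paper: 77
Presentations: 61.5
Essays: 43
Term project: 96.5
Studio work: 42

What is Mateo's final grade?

Reading responses: drop 56.5 → average of remaining 2 = 128/2 = 64
Weighted total:
  Written exam 60 × 0.13 = 7.8
  Participation 100 × 0.08 = 8
  Reading responses 64 × 0.05 = 3.2
  Term paper 77 × 0.31 = 23.87
  Presentations 61.5 × 0.05 = 3.075
  Essays 43 × 0.18 = 7.74
  Term project 96.5 × 0.13 = 12.545
  Studio work 42 × 0.07 = 2.94
Sum = 69.17
69.17 is ≥ 67 and < 70 → D+

D+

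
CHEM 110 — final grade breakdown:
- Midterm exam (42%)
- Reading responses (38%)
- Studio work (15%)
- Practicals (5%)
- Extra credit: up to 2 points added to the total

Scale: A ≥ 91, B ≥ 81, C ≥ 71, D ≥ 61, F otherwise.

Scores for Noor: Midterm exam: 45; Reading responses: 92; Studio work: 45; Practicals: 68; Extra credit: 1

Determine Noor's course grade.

D

Weighted total:
  Midterm exam 45 × 0.42 = 18.9
  Reading responses 92 × 0.38 = 34.96
  Studio work 45 × 0.15 = 6.75
  Practicals 68 × 0.05 = 3.4
Sum = 64.01
Extra credit: 64.01 + 1 = 65.01
65.01 is ≥ 61 and < 71 → D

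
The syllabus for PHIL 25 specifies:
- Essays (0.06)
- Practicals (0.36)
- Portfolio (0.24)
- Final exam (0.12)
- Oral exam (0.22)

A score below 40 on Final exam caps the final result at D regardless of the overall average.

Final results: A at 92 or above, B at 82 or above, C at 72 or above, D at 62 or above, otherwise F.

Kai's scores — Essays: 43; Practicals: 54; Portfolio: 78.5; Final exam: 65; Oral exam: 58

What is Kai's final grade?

F

Final exam score 65 ≥ 40: minimum met.
Weighted total:
  Essays 43 × 0.06 = 2.58
  Practicals 54 × 0.36 = 19.44
  Portfolio 78.5 × 0.24 = 18.84
  Final exam 65 × 0.12 = 7.8
  Oral exam 58 × 0.22 = 12.76
Sum = 61.42
61.42 < 62 → F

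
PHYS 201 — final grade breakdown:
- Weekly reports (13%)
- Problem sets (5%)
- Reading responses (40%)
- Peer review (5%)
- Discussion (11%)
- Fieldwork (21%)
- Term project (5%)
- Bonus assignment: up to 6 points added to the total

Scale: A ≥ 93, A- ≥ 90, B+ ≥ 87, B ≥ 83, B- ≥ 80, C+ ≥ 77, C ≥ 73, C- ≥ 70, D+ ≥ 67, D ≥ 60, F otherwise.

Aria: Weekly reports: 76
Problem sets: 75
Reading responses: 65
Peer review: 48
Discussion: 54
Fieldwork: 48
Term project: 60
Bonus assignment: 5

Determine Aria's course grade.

D

Weighted total:
  Weekly reports 76 × 0.13 = 9.88
  Problem sets 75 × 0.05 = 3.75
  Reading responses 65 × 0.4 = 26
  Peer review 48 × 0.05 = 2.4
  Discussion 54 × 0.11 = 5.94
  Fieldwork 48 × 0.21 = 10.08
  Term project 60 × 0.05 = 3
Sum = 61.05
Bonus assignment: 61.05 + 5 = 66.05
66.05 is ≥ 60 and < 67 → D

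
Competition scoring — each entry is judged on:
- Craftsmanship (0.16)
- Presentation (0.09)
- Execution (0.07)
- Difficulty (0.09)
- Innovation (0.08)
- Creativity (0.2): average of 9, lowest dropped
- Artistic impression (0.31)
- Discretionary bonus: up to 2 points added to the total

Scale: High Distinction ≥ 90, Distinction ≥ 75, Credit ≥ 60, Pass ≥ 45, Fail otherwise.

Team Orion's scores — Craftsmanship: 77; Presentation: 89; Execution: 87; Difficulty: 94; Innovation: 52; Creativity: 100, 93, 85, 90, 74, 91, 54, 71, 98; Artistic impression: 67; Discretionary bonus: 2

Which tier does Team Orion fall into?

Distinction

Creativity: drop 54 → average of remaining 8 = 702/8 = 87.75
Weighted total:
  Craftsmanship 77 × 0.16 = 12.32
  Presentation 89 × 0.09 = 8.01
  Execution 87 × 0.07 = 6.09
  Difficulty 94 × 0.09 = 8.46
  Innovation 52 × 0.08 = 4.16
  Creativity 87.75 × 0.2 = 17.55
  Artistic impression 67 × 0.31 = 20.77
Sum = 77.36
Discretionary bonus: 77.36 + 2 = 79.36
79.36 is ≥ 75 and < 90 → Distinction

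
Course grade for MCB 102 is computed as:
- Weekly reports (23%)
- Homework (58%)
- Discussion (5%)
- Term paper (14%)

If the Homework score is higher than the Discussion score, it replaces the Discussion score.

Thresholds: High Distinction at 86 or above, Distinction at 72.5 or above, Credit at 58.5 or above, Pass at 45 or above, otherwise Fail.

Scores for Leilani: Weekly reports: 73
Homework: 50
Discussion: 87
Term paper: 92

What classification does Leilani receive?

Homework (50) ≤ Discussion (87), so Discussion stays at 87.
Weighted total:
  Weekly reports 73 × 0.23 = 16.79
  Homework 50 × 0.58 = 29
  Discussion 87 × 0.05 = 4.35
  Term paper 92 × 0.14 = 12.88
Sum = 63.02
63.02 is ≥ 58.5 and < 72.5 → Credit

Credit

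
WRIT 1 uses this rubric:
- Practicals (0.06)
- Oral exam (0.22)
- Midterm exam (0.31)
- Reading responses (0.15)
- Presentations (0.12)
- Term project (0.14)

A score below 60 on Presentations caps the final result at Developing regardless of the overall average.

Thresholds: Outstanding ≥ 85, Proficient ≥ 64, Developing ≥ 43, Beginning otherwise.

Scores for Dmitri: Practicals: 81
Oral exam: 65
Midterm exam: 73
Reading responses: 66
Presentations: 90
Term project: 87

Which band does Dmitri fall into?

Presentations score 90 ≥ 60: minimum met.
Weighted total:
  Practicals 81 × 0.06 = 4.86
  Oral exam 65 × 0.22 = 14.3
  Midterm exam 73 × 0.31 = 22.63
  Reading responses 66 × 0.15 = 9.9
  Presentations 90 × 0.12 = 10.8
  Term project 87 × 0.14 = 12.18
Sum = 74.67
74.67 is ≥ 64 and < 85 → Proficient

Proficient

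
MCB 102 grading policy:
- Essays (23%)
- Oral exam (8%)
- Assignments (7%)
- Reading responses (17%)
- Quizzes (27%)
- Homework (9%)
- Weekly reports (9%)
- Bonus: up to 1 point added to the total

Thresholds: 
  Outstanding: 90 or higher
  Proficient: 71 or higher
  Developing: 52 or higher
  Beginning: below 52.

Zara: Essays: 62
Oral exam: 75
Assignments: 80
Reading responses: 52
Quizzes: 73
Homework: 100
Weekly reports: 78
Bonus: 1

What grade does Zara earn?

Proficient

Weighted total:
  Essays 62 × 0.23 = 14.26
  Oral exam 75 × 0.08 = 6
  Assignments 80 × 0.07 = 5.6
  Reading responses 52 × 0.17 = 8.84
  Quizzes 73 × 0.27 = 19.71
  Homework 100 × 0.09 = 9
  Weekly reports 78 × 0.09 = 7.02
Sum = 70.43
Bonus: 70.43 + 1 = 71.43
71.43 is ≥ 71 and < 90 → Proficient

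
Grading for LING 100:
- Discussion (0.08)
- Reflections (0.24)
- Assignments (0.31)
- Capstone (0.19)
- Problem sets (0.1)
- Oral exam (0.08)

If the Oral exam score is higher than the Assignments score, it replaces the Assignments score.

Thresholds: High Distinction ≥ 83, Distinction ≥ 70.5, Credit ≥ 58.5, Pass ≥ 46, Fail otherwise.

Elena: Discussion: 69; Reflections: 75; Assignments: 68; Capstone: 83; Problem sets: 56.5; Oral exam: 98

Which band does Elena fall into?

Oral exam (98) > Assignments (68), so Assignments counts as 98.
Weighted total:
  Discussion 69 × 0.08 = 5.52
  Reflections 75 × 0.24 = 18
  Assignments 98 × 0.31 = 30.38
  Capstone 83 × 0.19 = 15.77
  Problem sets 56.5 × 0.1 = 5.65
  Oral exam 98 × 0.08 = 7.84
Sum = 83.16
83.16 ≥ 83 → High Distinction

High Distinction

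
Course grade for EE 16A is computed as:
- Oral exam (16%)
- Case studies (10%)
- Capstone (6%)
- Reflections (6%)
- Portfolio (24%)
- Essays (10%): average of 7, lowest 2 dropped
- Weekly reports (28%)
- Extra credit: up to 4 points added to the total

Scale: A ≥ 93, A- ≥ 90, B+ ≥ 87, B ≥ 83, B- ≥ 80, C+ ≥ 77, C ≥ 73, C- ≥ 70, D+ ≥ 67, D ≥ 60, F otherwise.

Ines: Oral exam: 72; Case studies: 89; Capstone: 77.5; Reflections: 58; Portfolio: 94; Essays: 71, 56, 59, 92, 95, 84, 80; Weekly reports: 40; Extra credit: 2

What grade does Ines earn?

Essays: drop 56, 59 → average of remaining 5 = 422/5 = 84.4
Weighted total:
  Oral exam 72 × 0.16 = 11.52
  Case studies 89 × 0.1 = 8.9
  Capstone 77.5 × 0.06 = 4.65
  Reflections 58 × 0.06 = 3.48
  Portfolio 94 × 0.24 = 22.56
  Essays 84.4 × 0.1 = 8.44
  Weekly reports 40 × 0.28 = 11.2
Sum = 70.75
Extra credit: 70.75 + 2 = 72.75
72.75 is ≥ 70 and < 73 → C-

C-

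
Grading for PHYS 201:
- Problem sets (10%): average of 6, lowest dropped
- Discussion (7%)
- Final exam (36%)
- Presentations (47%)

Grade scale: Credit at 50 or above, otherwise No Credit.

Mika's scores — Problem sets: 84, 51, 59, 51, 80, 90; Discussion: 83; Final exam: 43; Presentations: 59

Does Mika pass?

Credit

Problem sets: drop 51 → average of remaining 5 = 364/5 = 72.8
Weighted total:
  Problem sets 72.8 × 0.1 = 7.28
  Discussion 83 × 0.07 = 5.81
  Final exam 43 × 0.36 = 15.48
  Presentations 59 × 0.47 = 27.73
Sum = 56.3
56.3 ≥ 50 → Credit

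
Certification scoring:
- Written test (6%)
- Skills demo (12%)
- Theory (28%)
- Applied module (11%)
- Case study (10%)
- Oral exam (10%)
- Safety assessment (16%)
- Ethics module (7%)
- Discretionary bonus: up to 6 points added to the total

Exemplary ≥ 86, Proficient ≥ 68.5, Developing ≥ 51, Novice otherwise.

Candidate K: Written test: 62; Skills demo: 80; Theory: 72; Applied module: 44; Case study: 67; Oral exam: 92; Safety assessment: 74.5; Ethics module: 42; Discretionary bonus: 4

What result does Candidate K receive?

Weighted total:
  Written test 62 × 0.06 = 3.72
  Skills demo 80 × 0.12 = 9.6
  Theory 72 × 0.28 = 20.16
  Applied module 44 × 0.11 = 4.84
  Case study 67 × 0.1 = 6.7
  Oral exam 92 × 0.1 = 9.2
  Safety assessment 74.5 × 0.16 = 11.92
  Ethics module 42 × 0.07 = 2.94
Sum = 69.08
Discretionary bonus: 69.08 + 4 = 73.08
73.08 is ≥ 68.5 and < 86 → Proficient

Proficient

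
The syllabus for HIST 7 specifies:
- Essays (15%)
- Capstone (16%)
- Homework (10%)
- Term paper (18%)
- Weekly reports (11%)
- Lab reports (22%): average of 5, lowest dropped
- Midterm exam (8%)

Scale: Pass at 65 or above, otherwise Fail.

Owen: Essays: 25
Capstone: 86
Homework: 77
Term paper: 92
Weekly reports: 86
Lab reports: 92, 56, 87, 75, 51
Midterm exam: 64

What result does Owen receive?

Pass

Lab reports: drop 51 → average of remaining 4 = 310/4 = 77.5
Weighted total:
  Essays 25 × 0.15 = 3.75
  Capstone 86 × 0.16 = 13.76
  Homework 77 × 0.1 = 7.7
  Term paper 92 × 0.18 = 16.56
  Weekly reports 86 × 0.11 = 9.46
  Lab reports 77.5 × 0.22 = 17.05
  Midterm exam 64 × 0.08 = 5.12
Sum = 73.4
73.4 ≥ 65 → Pass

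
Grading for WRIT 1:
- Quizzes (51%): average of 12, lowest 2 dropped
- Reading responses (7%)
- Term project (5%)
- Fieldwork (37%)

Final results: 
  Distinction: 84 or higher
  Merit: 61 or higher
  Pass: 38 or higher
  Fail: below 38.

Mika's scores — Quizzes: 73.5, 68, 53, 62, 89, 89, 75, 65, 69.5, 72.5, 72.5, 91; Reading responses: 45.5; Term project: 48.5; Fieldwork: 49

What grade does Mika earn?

Merit

Quizzes: drop 53, 62 → average of remaining 10 = 765/10 = 76.5
Weighted total:
  Quizzes 76.5 × 0.51 = 39.015
  Reading responses 45.5 × 0.07 = 3.185
  Term project 48.5 × 0.05 = 2.425
  Fieldwork 49 × 0.37 = 18.13
Sum = 62.755
62.755 is ≥ 61 and < 84 → Merit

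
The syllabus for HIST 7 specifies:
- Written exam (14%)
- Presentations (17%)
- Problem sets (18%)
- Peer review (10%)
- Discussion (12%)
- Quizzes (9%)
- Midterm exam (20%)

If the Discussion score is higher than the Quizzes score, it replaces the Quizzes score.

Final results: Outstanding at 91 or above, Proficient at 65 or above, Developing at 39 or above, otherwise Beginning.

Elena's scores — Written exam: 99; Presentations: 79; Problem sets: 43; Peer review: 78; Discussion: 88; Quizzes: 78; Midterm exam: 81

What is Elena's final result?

Proficient

Discussion (88) > Quizzes (78), so Quizzes counts as 88.
Weighted total:
  Written exam 99 × 0.14 = 13.86
  Presentations 79 × 0.17 = 13.43
  Problem sets 43 × 0.18 = 7.74
  Peer review 78 × 0.1 = 7.8
  Discussion 88 × 0.12 = 10.56
  Quizzes 88 × 0.09 = 7.92
  Midterm exam 81 × 0.2 = 16.2
Sum = 77.51
77.51 is ≥ 65 and < 91 → Proficient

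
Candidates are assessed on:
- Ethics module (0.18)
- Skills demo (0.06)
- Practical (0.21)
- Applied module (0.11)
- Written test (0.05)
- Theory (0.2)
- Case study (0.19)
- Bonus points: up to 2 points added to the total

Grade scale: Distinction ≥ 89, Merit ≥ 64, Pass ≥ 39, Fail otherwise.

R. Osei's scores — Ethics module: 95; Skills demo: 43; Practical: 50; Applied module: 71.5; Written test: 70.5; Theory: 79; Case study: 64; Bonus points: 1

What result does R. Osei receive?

Merit

Weighted total:
  Ethics module 95 × 0.18 = 17.1
  Skills demo 43 × 0.06 = 2.58
  Practical 50 × 0.21 = 10.5
  Applied module 71.5 × 0.11 = 7.865
  Written test 70.5 × 0.05 = 3.525
  Theory 79 × 0.2 = 15.8
  Case study 64 × 0.19 = 12.16
Sum = 69.53
Bonus points: 69.53 + 1 = 70.53
70.53 is ≥ 64 and < 89 → Merit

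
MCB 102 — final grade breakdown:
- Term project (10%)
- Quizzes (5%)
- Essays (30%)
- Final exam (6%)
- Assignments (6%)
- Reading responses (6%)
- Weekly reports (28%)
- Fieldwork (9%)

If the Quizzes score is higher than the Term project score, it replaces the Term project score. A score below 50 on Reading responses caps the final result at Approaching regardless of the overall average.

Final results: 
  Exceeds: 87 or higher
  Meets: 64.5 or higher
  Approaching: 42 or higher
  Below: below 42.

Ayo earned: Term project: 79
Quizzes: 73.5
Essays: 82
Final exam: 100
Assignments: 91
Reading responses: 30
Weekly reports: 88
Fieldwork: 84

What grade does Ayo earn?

Quizzes (73.5) ≤ Term project (79), so Term project stays at 79.
Reading responses score 30 < 50: minimum not met.
Weighted total:
  Term project 79 × 0.1 = 7.9
  Quizzes 73.5 × 0.05 = 3.675
  Essays 82 × 0.3 = 24.6
  Final exam 100 × 0.06 = 6
  Assignments 91 × 0.06 = 5.46
  Reading responses 30 × 0.06 = 1.8
  Weekly reports 88 × 0.28 = 24.64
  Fieldwork 84 × 0.09 = 7.56
Sum = 81.635
81.635 would be Meets; cap at Approaching applies → Approaching.

Approaching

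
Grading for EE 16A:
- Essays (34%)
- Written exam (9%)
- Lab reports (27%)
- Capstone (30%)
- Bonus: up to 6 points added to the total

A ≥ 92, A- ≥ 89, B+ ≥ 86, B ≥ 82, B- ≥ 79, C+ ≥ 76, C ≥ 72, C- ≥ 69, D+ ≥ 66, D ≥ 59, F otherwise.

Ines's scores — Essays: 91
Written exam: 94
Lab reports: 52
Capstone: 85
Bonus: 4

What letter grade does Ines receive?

Weighted total:
  Essays 91 × 0.34 = 30.94
  Written exam 94 × 0.09 = 8.46
  Lab reports 52 × 0.27 = 14.04
  Capstone 85 × 0.3 = 25.5
Sum = 78.94
Bonus: 78.94 + 4 = 82.94
82.94 is ≥ 82 and < 86 → B

B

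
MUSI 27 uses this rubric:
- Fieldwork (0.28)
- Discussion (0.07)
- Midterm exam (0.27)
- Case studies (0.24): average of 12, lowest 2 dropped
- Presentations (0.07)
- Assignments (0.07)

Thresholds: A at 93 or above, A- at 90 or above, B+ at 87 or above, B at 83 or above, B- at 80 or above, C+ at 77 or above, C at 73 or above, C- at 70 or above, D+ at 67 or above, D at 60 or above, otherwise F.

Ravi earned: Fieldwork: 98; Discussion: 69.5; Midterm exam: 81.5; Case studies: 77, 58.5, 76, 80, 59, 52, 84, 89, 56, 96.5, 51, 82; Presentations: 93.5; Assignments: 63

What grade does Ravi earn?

B

Case studies: drop 51, 52 → average of remaining 10 = 758/10 = 75.8
Weighted total:
  Fieldwork 98 × 0.28 = 27.44
  Discussion 69.5 × 0.07 = 4.865
  Midterm exam 81.5 × 0.27 = 22.005
  Case studies 75.8 × 0.24 = 18.192
  Presentations 93.5 × 0.07 = 6.545
  Assignments 63 × 0.07 = 4.41
Sum = 83.457
83.457 is ≥ 83 and < 87 → B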